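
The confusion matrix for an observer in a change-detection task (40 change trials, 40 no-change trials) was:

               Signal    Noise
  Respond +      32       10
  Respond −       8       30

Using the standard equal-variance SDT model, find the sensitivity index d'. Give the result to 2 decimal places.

H = 32/40 = 0.8000
FA = 10/40 = 0.2500
z(H) = 0.842
z(FA) = -0.674
d' = z(H) − z(FA) = 0.842 − (-0.674) = 1.516

d' = 1.52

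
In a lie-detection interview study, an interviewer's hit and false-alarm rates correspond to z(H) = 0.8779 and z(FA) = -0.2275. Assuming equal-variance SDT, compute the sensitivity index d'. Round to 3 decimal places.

d' = 1.105

d' = z(H) − z(FA) = 0.8779 − (-0.2275) = 1.1054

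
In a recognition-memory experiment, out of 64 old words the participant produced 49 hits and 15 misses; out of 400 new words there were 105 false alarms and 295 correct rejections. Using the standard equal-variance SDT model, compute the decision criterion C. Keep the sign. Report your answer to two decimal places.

C = -0.04

H = 49/64 = 0.7656
FA = 105/400 = 0.2625
Φ⁻¹(0.7656) = 0.7244, Φ⁻¹(0.2625) = -0.6357
c = −½·[z(H) + z(FA)] = −0.5 × (0.7244 + (-0.6357)) = -0.04435
c < 0: the participant has a liberal response bias.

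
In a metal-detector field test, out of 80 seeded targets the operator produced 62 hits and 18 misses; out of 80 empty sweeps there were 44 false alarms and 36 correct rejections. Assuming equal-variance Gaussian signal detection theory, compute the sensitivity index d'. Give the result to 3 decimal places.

d' = 0.630

H = 62/80 = 0.7750
FA = 44/80 = 0.5500
z(H) = 0.7554
z(FA) = 0.1257
d' = z(H) − z(FA) = 0.7554 − 0.1257 = 0.6297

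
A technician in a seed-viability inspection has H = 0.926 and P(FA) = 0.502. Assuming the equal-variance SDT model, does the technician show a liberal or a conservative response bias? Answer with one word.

liberal

z(H) = 1.447, z(FA) = 0.005
c = −½·(z(H) + z(FA)) = -0.726
c < 0 → liberal criterion (biased toward responding “yes”).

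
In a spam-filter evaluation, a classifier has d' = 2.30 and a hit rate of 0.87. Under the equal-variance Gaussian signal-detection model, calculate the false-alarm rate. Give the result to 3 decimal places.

false-alarm rate = 0.120

z(hit rate) = z(0.87) = 1.1264
z(FA) = z(H) − d' = 1.1264 − 2.30 = -1.1736
false-alarm rate = Φ(-1.1736) = 0.1203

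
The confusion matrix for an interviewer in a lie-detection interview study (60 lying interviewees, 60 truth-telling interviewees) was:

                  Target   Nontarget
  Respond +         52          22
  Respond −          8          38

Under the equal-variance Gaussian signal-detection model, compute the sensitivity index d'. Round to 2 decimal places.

H = 52/60 = 0.8667
FA = 22/60 = 0.3667
z(H) = 1.111
z(FA) = -0.341
d' = z(H) − z(FA) = 1.111 − (-0.341) = 1.452

d' = 1.45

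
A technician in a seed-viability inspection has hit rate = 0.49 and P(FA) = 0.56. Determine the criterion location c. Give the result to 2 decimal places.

z(H) = -0.025
z(FA) = 0.151
c = −½·[z(H) + z(FA)] = −0.5 × (-0.025 + 0.151) = -0.063
c < 0: the technician has a liberal response bias.

c = -0.06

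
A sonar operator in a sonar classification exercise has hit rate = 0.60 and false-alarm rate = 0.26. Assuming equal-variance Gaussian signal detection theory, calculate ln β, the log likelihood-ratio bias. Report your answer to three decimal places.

z(0.60) = 0.2533, z(0.26) = -0.6433
ln β = −½·[z(H)² − z(FA)²] = −0.5 × (0.0642 − 0.4138) = 0.1748

ln β = 0.175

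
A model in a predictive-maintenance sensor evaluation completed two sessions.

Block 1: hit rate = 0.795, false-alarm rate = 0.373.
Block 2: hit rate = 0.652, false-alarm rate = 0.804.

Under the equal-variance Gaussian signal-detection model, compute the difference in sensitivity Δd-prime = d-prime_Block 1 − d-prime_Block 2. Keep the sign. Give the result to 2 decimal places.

Block 1: z(0.795) = 0.824, z(0.373) = -0.324, d' = 1.148
Block 2: z(0.652) = 0.391, z(0.804) = 0.856, d' = -0.465
Δd' = d'_Block 1 − d'_Block 2 = 1.148 − (-0.465) = 1.613
Block 1 has the higher sensitivity.

Δd-prime = 1.61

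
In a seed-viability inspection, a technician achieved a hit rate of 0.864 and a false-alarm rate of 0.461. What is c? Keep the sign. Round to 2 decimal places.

Φ⁻¹(0.864) = 1.098, Φ⁻¹(0.461) = -0.098
c = −½·[z(H) + z(FA)] = −0.5 × (1.098 + (-0.098)) = -0.500

c = -0.50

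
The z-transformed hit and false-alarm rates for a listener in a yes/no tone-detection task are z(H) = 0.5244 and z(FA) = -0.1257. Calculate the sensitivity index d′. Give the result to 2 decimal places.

d' = z(H) − z(FA) = 0.5244 − (-0.1257) = 0.6501

d′ = 0.65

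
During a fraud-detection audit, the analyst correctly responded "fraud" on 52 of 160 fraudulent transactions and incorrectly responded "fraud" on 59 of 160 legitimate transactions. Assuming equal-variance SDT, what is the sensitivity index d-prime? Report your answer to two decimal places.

H = 52/160 = 0.3250
FA = 59/160 = 0.3688
Φ⁻¹(H) = Φ⁻¹(0.3250) = -0.4538
Φ⁻¹(FA) = Φ⁻¹(0.3688) = -0.3350
d' = z(H) − z(FA) = -0.4538 − (-0.3350) = -0.1188

d-prime = -0.12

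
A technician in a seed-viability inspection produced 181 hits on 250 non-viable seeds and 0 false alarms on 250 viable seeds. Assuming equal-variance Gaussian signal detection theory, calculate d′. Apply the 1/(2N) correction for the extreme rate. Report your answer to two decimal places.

The false-alarm rate is 0/250 = 0, so apply the 1/(2N) correction: FA → 1/(2·250) = 0.00200.
z(H) = z(0.72400) = 0.595
z(FA) = z(0.00200) = -2.878
d' = 0.595 − (-2.878) = 3.473

d′ = 3.47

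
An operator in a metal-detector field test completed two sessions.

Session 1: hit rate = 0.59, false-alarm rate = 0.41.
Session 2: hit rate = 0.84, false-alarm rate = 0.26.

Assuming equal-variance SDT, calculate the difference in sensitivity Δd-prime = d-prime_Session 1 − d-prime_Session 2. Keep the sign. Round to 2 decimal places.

Session 1: z(0.59) = 0.228, z(0.41) = -0.228, d' = 0.456
Session 2: z(0.84) = 0.994, z(0.26) = -0.643, d' = 1.637
Δd' = d'_Session 1 − d'_Session 2 = 0.456 − 1.637 = -1.181
Session 2 has the higher sensitivity.

Δd-prime = -1.18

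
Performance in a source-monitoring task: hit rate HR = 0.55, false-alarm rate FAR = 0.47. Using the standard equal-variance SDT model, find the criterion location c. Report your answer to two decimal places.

z(H) = 0.126
z(FA) = -0.075
c = −½·[z(H) + z(FA)] = −0.5 × (0.126 + (-0.075)) = -0.0255

c = -0.03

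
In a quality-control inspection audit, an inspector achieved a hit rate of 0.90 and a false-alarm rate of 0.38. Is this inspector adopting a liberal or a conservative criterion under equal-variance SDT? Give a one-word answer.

z(H) = 1.282, z(FA) = -0.305
c = −½·(z(H) + z(FA)) = -0.4885
c < 0 → liberal criterion (biased toward responding “yes”).

liberal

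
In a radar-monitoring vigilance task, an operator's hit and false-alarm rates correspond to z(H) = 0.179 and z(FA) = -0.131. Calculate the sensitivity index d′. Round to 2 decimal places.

d′ = 0.31

d' = z(H) − z(FA) = 0.179 − (-0.131) = 0.310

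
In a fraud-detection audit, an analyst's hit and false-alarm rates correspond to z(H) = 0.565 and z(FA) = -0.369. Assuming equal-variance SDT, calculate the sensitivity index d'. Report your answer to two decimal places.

d' = 0.93

d' = z(H) − z(FA) = 0.565 − (-0.369) = 0.934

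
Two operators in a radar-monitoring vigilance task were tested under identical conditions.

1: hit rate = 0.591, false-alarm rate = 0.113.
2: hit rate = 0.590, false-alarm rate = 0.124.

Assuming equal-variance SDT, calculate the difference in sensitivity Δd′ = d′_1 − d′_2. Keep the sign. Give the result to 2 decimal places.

1: z(0.591) = 0.230, z(0.113) = -1.211, d' = 1.441
2: z(0.590) = 0.228, z(0.124) = -1.155, d' = 1.383
Δd' = d'_1 − d'_2 = 1.441 − 1.383 = 0.058
1 has the higher sensitivity.

Δd′ = 0.06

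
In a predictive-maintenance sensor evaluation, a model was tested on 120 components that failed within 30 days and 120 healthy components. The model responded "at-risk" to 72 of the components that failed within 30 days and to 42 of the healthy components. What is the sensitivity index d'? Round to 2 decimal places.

d' = 0.64

H = 72/120 = 0.6000
FA = 42/120 = 0.3500
z(H) = z(0.6000) = 0.2533
z(FA) = z(0.3500) = -0.3853
d' = z(H) − z(FA) = 0.2533 − (-0.3853) = 0.6386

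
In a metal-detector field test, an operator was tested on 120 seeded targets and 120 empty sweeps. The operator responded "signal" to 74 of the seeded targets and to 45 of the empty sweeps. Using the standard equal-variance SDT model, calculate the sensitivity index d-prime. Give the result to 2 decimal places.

H = 74/120 = 0.6167
FA = 45/120 = 0.3750
z(H) = z(0.6167) = 0.297
z(FA) = z(0.3750) = -0.319
d' = z(H) − z(FA) = 0.297 − (-0.319) = 0.616

d-prime = 0.62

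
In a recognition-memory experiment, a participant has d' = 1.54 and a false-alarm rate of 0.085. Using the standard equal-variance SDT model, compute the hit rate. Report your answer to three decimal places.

hit rate = 0.567

z(false-alarm rate) = z(0.085) = -1.3722
z(H) = z(FA) + d' = -1.3722 + 1.54 = 0.1678
hit rate = Φ(0.1678) = 0.5666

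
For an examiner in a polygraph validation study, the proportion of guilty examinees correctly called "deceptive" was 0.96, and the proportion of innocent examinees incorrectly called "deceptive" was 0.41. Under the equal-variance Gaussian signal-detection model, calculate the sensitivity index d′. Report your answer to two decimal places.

d′ = 1.98

z(H) = z(0.96) = 1.7507
z(FA) = z(0.41) = -0.2275
d' = z(H) − z(FA) = 1.7507 − (-0.2275) = 1.9782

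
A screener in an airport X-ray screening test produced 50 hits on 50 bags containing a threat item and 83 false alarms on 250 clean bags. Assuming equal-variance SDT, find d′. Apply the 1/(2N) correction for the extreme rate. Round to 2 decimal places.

The hit rate is 50/50 = 1, so apply the 1/(2N) correction: H → 1 − 1/(2·50) = 0.99000.
z(H) = z(0.99000) = 2.326
z(FA) = z(0.33200) = -0.434
d' = 2.326 − (-0.434) = 2.760

d′ = 2.76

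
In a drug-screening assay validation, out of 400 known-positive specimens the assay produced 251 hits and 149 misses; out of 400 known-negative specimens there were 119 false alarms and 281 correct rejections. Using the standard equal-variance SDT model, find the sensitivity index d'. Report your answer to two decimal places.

H = 251/400 = 0.6275
FA = 119/400 = 0.2975
Φ⁻¹(0.6275) = 0.325, Φ⁻¹(0.2975) = -0.532
d' = z(H) − z(FA) = 0.325 − (-0.532) = 0.857

d' = 0.86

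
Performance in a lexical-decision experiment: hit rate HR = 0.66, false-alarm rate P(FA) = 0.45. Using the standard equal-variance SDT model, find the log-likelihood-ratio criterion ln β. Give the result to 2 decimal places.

ln β = -0.08

z(H) = z(0.66) = 0.412
z(FA) = z(0.45) = -0.126
ln β = −½·[z(H)² − z(FA)²] = −0.5 × (0.170 − 0.016) = -0.077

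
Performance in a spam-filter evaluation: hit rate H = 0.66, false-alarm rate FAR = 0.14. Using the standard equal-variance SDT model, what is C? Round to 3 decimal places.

C = 0.334

z(H) = 0.4125
z(FA) = -1.0803
c = −½·[z(H) + z(FA)] = −0.5 × (0.4125 + (-1.0803)) = 0.3339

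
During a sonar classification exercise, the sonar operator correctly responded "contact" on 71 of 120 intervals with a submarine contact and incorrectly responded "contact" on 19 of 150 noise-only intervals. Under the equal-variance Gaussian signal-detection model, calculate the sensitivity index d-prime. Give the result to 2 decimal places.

H = 71/120 = 0.5917
FA = 19/150 = 0.1267
Φ⁻¹(H) = Φ⁻¹(0.5917) = 0.2319
Φ⁻¹(FA) = Φ⁻¹(0.1267) = -1.1421
d' = z(H) − z(FA) = 0.2319 − (-1.1421) = 1.3740

d-prime = 1.37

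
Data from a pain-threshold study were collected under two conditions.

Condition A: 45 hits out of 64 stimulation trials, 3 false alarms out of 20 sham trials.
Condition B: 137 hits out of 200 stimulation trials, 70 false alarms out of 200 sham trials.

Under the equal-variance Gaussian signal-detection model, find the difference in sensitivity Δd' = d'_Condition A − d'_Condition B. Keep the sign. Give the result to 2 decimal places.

Condition A: z(0.7031) = 0.533, z(0.1500) = -1.036, d' = 1.569
Condition B: z(0.6850) = 0.482, z(0.3500) = -0.385, d' = 0.867
Δd' = d'_Condition A − d'_Condition B = 1.569 − 0.867 = 0.702
Condition A has the higher sensitivity.

Δd' = 0.70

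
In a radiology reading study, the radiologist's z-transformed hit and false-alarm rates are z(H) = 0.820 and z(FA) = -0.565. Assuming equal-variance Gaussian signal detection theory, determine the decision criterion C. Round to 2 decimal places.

c = −½·[z(H) + z(FA)] = −½·(0.820 + (-0.565)) = -0.1275
c < 0: the radiologist has a liberal response bias.

C = -0.13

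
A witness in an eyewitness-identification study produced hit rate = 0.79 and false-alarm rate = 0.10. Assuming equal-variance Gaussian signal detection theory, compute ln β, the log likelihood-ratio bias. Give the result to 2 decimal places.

ln β = 0.50

Φ⁻¹(0.79) = 0.806, Φ⁻¹(0.10) = -1.282
ln β = −½·[z(H)² − z(FA)²] = −0.5 × (0.650 − 1.644) = 0.497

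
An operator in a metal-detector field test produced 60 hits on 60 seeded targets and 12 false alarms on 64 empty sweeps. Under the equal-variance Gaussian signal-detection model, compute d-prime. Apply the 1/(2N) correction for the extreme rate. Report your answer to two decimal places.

The hit rate is 60/60 = 1, so apply the 1/(2N) correction: H → 1 − 1/(2·60) = 0.99167.
z(H) = z(0.99167) = 2.394
z(FA) = z(0.18750) = -0.887
d' = 2.394 − (-0.887) = 3.281

d-prime = 3.28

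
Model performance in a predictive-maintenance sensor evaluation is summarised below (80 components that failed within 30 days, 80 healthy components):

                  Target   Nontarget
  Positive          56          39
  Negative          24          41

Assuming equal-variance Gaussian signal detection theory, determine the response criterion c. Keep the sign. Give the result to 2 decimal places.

H = 56/80 = 0.7000
FA = 39/80 = 0.4875
z(0.7000) = 0.524, z(0.4875) = -0.031
c = −½·[z(H) + z(FA)] = −0.5 × (0.524 + (-0.031)) = -0.2465

c = -0.25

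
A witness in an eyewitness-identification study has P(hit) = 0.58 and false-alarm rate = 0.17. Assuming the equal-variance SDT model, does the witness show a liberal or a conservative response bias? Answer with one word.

conservative

z(H) = 0.202, z(FA) = -0.954
c = −½·(z(H) + z(FA)) = 0.376
c > 0 → conservative criterion (biased toward responding “no”).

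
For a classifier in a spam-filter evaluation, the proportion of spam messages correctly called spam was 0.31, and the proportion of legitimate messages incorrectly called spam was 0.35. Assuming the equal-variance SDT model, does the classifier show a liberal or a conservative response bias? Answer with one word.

z(H) = -0.496, z(FA) = -0.385
c = −½·(z(H) + z(FA)) = 0.4405
c > 0 → conservative criterion (biased toward responding “no”).

conservative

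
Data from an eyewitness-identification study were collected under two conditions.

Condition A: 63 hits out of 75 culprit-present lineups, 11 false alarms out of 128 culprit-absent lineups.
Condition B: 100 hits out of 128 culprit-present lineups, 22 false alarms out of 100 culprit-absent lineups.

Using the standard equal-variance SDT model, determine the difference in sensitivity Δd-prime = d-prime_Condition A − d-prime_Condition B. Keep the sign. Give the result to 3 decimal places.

Δd-prime = 0.812

Condition A: z(0.8400) = 0.9945, z(0.0859) = -1.3664, d' = 2.3609
Condition B: z(0.7812) = 0.7763, z(0.2200) = -0.7722, d' = 1.5485
Δd' = d'_Condition A − d'_Condition B = 2.3609 − 1.5485 = 0.8124
Condition A has the higher sensitivity.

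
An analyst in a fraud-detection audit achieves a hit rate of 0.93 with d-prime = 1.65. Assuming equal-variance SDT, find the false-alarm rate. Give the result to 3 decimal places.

false-alarm rate = 0.431

z(hit rate) = z(0.93) = 1.4758
z(FA) = z(H) − d' = 1.4758 − 1.65 = -0.1742
false-alarm rate = Φ(-0.1742) = 0.4309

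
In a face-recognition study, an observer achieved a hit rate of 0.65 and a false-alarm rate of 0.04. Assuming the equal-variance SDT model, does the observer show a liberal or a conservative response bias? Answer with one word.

conservative

z(H) = 0.385, z(FA) = -1.751
c = −½·(z(H) + z(FA)) = 0.683
c > 0 → conservative criterion (biased toward responding “no”).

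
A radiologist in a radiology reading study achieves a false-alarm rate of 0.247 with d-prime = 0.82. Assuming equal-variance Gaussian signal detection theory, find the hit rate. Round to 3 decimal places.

z(false-alarm rate) = z(0.247) = -0.6840
z(H) = z(FA) + d' = -0.6840 + 0.82 = 0.1360
hit rate = Φ(0.1360) = 0.5541

hit rate = 0.554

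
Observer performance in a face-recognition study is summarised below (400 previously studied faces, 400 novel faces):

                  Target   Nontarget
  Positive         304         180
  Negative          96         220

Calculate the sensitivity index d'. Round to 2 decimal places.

H = 304/400 = 0.7600
FA = 180/400 = 0.4500
z(0.7600) = 0.706, z(0.4500) = -0.126
d' = z(H) − z(FA) = 0.706 − (-0.126) = 0.832

d' = 0.83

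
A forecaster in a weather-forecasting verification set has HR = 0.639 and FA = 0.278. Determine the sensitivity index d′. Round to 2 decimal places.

Φ⁻¹(H) = Φ⁻¹(0.639) = 0.3558
Φ⁻¹(FA) = Φ⁻¹(0.278) = -0.5888
d' = z(H) − z(FA) = 0.3558 − (-0.5888) = 0.9446

d′ = 0.94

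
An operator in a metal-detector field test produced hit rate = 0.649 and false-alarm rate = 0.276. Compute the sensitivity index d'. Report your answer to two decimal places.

Φ⁻¹(0.649) = 0.3826, Φ⁻¹(0.276) = -0.5948
d' = z(H) − z(FA) = 0.3826 − (-0.5948) = 0.9774

d' = 0.98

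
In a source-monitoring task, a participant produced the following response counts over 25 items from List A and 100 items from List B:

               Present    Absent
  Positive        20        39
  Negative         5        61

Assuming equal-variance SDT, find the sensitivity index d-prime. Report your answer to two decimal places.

H = 20/25 = 0.8000
FA = 39/100 = 0.3900
z(H) = z(0.8000) = 0.8416
z(FA) = z(0.3900) = -0.2793
d' = z(H) − z(FA) = 0.8416 − (-0.2793) = 1.1209

d-prime = 1.12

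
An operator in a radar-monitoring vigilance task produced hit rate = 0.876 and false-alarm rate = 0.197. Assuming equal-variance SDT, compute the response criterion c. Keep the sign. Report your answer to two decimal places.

Φ⁻¹(H) = Φ⁻¹(0.876) = 1.1552
Φ⁻¹(FA) = Φ⁻¹(0.197) = -0.8524
c = −½·[z(H) + z(FA)] = −0.5 × (1.1552 + (-0.8524)) = -0.1514

c = -0.15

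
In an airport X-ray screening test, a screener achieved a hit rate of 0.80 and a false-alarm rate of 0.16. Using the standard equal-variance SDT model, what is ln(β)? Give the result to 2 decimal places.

ln β = 0.14

z(0.80) = 0.842, z(0.16) = -0.994
ln β = −½·[z(H)² − z(FA)²] = −0.5 × (0.709 − 0.988) = 0.1395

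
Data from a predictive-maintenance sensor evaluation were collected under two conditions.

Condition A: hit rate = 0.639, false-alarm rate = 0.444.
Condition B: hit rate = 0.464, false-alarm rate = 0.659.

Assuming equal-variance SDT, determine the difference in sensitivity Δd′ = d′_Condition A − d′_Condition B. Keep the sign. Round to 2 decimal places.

Δd′ = 1.00

Condition A: z(0.639) = 0.356, z(0.444) = -0.141, d' = 0.497
Condition B: z(0.464) = -0.090, z(0.659) = 0.410, d' = -0.500
Δd' = d'_Condition A − d'_Condition B = 0.497 − (-0.500) = 0.997
Condition A has the higher sensitivity.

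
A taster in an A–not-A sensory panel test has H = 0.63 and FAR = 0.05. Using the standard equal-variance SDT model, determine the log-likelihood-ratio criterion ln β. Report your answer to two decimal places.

ln β = 1.30

z(0.63) = 0.332, z(0.05) = -1.645
ln β = −½·[z(H)² − z(FA)²] = −0.5 × (0.110 − 2.706) = 1.298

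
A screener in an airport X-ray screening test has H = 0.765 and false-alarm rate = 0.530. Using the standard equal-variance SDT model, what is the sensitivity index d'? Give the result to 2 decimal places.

z(0.765) = 0.7225, z(0.530) = 0.0753
d' = z(H) − z(FA) = 0.7225 − 0.0753 = 0.6472

d' = 0.65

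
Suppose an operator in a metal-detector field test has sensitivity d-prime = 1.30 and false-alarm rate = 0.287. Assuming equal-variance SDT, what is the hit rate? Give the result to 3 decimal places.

hit rate = 0.770

z(false-alarm rate) = z(0.287) = -0.5622
z(H) = z(FA) + d' = -0.5622 + 1.30 = 0.7378
hit rate = Φ(0.7378) = 0.7697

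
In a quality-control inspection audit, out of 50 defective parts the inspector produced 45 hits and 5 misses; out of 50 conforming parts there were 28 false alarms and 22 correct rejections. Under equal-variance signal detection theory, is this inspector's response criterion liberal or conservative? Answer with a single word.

z(H) = 1.282, z(FA) = 0.151
c = −½·(z(H) + z(FA)) = -0.7165
c < 0 → liberal criterion (biased toward responding “yes”).

liberal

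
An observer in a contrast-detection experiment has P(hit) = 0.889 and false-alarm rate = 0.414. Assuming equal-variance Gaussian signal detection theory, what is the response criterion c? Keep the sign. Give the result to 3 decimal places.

z(H) = 1.2212
z(FA) = -0.2173
c = −½·[z(H) + z(FA)] = −0.5 × (1.2212 + (-0.2173)) = -0.50195

c = -0.502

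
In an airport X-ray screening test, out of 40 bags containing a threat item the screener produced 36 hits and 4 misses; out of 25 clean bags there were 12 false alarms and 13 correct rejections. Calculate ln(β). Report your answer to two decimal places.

ln β = -0.82

H = 36/40 = 0.9000
FA = 12/25 = 0.4800
z(0.9000) = 1.282, z(0.4800) = -0.050
ln β = −½·[z(H)² − z(FA)²] = −0.5 × (1.644 − 0.003) = -0.8205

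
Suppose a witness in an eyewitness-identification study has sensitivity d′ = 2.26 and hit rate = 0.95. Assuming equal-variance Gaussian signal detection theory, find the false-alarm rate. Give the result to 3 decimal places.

false-alarm rate = 0.269

z(hit rate) = z(0.95) = 1.6449
z(FA) = z(H) − d' = 1.6449 − 2.26 = -0.6151
false-alarm rate = Φ(-0.6151) = 0.2692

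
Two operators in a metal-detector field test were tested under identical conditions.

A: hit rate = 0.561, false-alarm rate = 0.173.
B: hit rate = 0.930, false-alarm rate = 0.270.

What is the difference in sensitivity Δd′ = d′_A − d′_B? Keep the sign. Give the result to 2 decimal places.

A: z(0.561) = 0.154, z(0.173) = -0.942, d' = 1.096
B: z(0.930) = 1.476, z(0.270) = -0.613, d' = 2.089
Δd' = d'_A − d'_B = 1.096 − 2.089 = -0.993
B has the higher sensitivity.

Δd′ = -0.99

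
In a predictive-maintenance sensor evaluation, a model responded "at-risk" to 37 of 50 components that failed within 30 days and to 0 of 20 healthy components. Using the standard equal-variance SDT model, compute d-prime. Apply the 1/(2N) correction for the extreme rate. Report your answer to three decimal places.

d-prime = 2.603

The false-alarm rate is 0/20 = 0, so apply the 1/(2N) correction: FA → 1/(2·20) = 0.02500.
z(H) = z(0.74000) = 0.6433
z(FA) = z(0.02500) = -1.9600
d' = 0.6433 − (-1.9600) = 2.6033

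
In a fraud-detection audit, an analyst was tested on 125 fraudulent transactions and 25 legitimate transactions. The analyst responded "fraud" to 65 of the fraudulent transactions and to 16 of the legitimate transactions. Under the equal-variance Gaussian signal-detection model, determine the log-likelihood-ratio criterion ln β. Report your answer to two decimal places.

ln β = 0.06

H = 65/125 = 0.5200
FA = 16/25 = 0.6400
Φ⁻¹(H) = Φ⁻¹(0.5200) = 0.050
Φ⁻¹(FA) = Φ⁻¹(0.6400) = 0.358
ln β = −½·[z(H)² − z(FA)²] = −0.5 × (0.003 − 0.128) = 0.0625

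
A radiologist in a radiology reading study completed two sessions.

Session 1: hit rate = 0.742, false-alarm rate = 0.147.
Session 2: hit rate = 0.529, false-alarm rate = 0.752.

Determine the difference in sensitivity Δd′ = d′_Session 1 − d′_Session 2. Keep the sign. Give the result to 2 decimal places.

Session 1: z(0.742) = 0.650, z(0.147) = -1.049, d' = 1.699
Session 2: z(0.529) = 0.073, z(0.752) = 0.681, d' = -0.608
Δd' = d'_Session 1 − d'_Session 2 = 1.699 − (-0.608) = 2.307
Session 1 has the higher sensitivity.

Δd′ = 2.31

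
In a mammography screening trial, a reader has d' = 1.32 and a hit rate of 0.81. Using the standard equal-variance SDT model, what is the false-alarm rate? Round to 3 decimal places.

false-alarm rate = 0.329

z(hit rate) = z(0.81) = 0.8779
z(FA) = z(H) − d' = 0.8779 − 1.32 = -0.4421
false-alarm rate = Φ(-0.4421) = 0.3292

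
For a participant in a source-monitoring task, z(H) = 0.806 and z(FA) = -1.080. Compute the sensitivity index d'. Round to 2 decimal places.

d' = z(H) − z(FA) = 0.806 − (-1.080) = 1.886

d' = 1.89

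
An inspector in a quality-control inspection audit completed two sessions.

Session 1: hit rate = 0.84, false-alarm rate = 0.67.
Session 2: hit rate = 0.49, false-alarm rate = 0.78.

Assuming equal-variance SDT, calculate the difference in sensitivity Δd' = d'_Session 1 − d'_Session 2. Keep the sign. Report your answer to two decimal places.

Δd' = 1.35

Session 1: z(0.84) = 0.994, z(0.67) = 0.440, d' = 0.554
Session 2: z(0.49) = -0.025, z(0.78) = 0.772, d' = -0.797
Δd' = d'_Session 1 − d'_Session 2 = 0.554 − (-0.797) = 1.351
Session 1 has the higher sensitivity.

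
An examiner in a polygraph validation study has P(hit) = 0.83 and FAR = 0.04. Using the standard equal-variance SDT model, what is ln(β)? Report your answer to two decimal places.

ln β = 1.08

z(H) = z(0.83) = 0.954
z(FA) = z(0.04) = -1.751
ln β = −½·[z(H)² − z(FA)²] = −0.5 × (0.910 − 3.066) = 1.078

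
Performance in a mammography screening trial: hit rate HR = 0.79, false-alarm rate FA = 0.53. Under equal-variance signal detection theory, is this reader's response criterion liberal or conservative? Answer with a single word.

z(H) = 0.806, z(FA) = 0.075
c = −½·(z(H) + z(FA)) = -0.4405
c < 0 → liberal criterion (biased toward responding “yes”).

liberal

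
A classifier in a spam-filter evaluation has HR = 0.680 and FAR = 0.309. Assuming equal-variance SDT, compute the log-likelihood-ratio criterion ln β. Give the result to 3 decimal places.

ln β = 0.015

z(0.680) = 0.4677, z(0.309) = -0.4987
ln β = −½·[z(H)² − z(FA)²] = −0.5 × (0.2187 − 0.2487) = 0.0150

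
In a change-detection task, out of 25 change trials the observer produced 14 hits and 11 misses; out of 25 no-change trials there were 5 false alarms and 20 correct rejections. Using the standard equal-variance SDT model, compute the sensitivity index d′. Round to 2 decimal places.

H = 14/25 = 0.5600
FA = 5/25 = 0.2000
z(H) = 0.151
z(FA) = -0.842
d' = z(H) − z(FA) = 0.151 − (-0.842) = 0.993

d′ = 0.99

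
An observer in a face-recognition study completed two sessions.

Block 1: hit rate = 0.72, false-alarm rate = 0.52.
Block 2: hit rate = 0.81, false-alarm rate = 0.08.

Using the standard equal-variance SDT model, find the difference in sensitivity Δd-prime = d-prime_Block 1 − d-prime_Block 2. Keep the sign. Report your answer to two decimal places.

Block 1: z(0.72) = 0.583, z(0.52) = 0.050, d' = 0.533
Block 2: z(0.81) = 0.878, z(0.08) = -1.405, d' = 2.283
Δd' = d'_Block 1 − d'_Block 2 = 0.533 − 2.283 = -1.750
Block 2 has the higher sensitivity.

Δd-prime = -1.75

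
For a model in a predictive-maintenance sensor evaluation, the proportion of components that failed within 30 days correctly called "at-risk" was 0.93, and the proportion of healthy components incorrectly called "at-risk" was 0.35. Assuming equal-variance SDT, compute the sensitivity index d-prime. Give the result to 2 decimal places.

z(0.93) = 1.4758, z(0.35) = -0.3853
d' = z(H) − z(FA) = 1.4758 − (-0.3853) = 1.8611

d-prime = 1.86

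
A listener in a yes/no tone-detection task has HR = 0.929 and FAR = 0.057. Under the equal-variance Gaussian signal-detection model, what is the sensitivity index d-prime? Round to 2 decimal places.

d-prime = 3.05

z(H) = z(0.929) = 1.4684
z(FA) = z(0.057) = -1.5805
d' = z(H) − z(FA) = 1.4684 − (-1.5805) = 3.0489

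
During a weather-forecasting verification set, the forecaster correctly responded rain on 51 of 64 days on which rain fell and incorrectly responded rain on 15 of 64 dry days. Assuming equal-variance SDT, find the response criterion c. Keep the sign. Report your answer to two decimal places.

H = 51/64 = 0.7969
FA = 15/64 = 0.2344
z(H) = 0.831
z(FA) = -0.724
c = −½·[z(H) + z(FA)] = −0.5 × (0.831 + (-0.724)) = -0.0535

c = -0.05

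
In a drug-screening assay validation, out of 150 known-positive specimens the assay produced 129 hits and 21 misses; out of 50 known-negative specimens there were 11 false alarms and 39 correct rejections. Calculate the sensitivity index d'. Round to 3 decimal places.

H = 129/150 = 0.8600
FA = 11/50 = 0.2200
z(H) = z(0.8600) = 1.0803
z(FA) = z(0.2200) = -0.7722
d' = z(H) − z(FA) = 1.0803 − (-0.7722) = 1.8525

d' = 1.853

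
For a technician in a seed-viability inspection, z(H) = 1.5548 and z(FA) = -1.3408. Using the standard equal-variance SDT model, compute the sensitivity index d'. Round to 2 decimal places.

d' = 2.90

d' = z(H) − z(FA) = 1.5548 − (-1.3408) = 2.8956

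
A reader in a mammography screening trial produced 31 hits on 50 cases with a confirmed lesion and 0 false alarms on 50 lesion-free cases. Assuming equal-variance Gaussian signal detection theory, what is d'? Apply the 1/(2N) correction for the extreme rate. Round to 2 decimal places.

d' = 2.63

The false-alarm rate is 0/50 = 0, so apply the 1/(2N) correction: FA → 1/(2·50) = 0.01000.
z(H) = z(0.62000) = 0.305
z(FA) = z(0.01000) = -2.326
d' = 0.305 − (-2.326) = 2.631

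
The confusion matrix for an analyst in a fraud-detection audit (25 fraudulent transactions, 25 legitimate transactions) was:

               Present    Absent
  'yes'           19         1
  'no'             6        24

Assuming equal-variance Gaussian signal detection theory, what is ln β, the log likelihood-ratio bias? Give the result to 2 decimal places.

ln β = 1.28

H = 19/25 = 0.7600
FA = 1/25 = 0.0400
Φ⁻¹(H) = Φ⁻¹(0.7600) = 0.706
Φ⁻¹(FA) = Φ⁻¹(0.0400) = -1.751
ln β = −½·[z(H)² − z(FA)²] = −0.5 × (0.498 − 3.066) = 1.284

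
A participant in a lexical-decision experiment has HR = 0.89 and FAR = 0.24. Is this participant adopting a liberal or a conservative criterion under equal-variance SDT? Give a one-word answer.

z(H) = 1.227, z(FA) = -0.706
c = −½·(z(H) + z(FA)) = -0.2605
c < 0 → liberal criterion (biased toward responding “yes”).

liberal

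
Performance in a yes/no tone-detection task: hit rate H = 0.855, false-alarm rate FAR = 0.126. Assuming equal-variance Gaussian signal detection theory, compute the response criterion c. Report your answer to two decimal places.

z(H) = 1.0581
z(FA) = -1.1455
c = −½·[z(H) + z(FA)] = −0.5 × (1.0581 + (-1.1455)) = 0.0437

c = 0.04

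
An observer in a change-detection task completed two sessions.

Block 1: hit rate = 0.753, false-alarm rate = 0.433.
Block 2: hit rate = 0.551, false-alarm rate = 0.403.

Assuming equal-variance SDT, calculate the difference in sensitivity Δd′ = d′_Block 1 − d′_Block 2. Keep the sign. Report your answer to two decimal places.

Δd′ = 0.48

Block 1: z(0.753) = 0.684, z(0.433) = -0.169, d' = 0.853
Block 2: z(0.551) = 0.128, z(0.403) = -0.246, d' = 0.374
Δd' = d'_Block 1 − d'_Block 2 = 0.853 − 0.374 = 0.479
Block 1 has the higher sensitivity.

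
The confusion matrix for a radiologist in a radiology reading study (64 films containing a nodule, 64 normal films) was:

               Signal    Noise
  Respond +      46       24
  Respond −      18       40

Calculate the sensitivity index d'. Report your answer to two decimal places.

H = 46/64 = 0.7188
FA = 24/64 = 0.3750
Φ⁻¹(H) = Φ⁻¹(0.7188) = 0.5793
Φ⁻¹(FA) = Φ⁻¹(0.3750) = -0.3186
d' = z(H) − z(FA) = 0.5793 − (-0.3186) = 0.8979

d' = 0.90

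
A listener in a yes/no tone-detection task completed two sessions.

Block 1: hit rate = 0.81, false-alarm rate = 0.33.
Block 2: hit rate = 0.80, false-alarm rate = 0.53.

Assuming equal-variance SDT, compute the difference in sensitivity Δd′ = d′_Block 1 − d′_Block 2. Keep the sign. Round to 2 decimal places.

Δd′ = 0.55

Block 1: z(0.81) = 0.878, z(0.33) = -0.440, d' = 1.318
Block 2: z(0.80) = 0.842, z(0.53) = 0.075, d' = 0.767
Δd' = d'_Block 1 − d'_Block 2 = 1.318 − 0.767 = 0.551
Block 1 has the higher sensitivity.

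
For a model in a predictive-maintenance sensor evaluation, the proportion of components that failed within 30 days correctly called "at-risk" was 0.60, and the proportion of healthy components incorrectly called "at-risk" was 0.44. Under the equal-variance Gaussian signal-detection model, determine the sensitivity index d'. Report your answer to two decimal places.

d' = 0.40

z(0.60) = 0.2533, z(0.44) = -0.1510
d' = z(H) − z(FA) = 0.2533 − (-0.1510) = 0.4043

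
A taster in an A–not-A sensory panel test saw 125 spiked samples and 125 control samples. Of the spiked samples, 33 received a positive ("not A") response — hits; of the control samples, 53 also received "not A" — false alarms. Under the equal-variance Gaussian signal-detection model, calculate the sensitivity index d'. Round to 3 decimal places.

H = 33/125 = 0.2640
FA = 53/125 = 0.4240
z(0.2640) = -0.6311, z(0.4240) = -0.1917
d' = z(H) − z(FA) = -0.6311 − (-0.1917) = -0.4394

d' = -0.439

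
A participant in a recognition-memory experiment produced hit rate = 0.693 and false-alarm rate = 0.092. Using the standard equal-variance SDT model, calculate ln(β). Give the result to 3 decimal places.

ln β = 0.755

z(0.693) = 0.5044, z(0.092) = -1.3285
ln β = −½·[z(H)² − z(FA)²] = −0.5 × (0.2544 − 1.7649) = 0.75525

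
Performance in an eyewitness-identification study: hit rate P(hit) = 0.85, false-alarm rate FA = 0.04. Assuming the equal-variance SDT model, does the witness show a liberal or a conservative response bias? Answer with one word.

conservative

z(H) = 1.036, z(FA) = -1.751
c = −½·(z(H) + z(FA)) = 0.3575
c > 0 → conservative criterion (biased toward responding “no”).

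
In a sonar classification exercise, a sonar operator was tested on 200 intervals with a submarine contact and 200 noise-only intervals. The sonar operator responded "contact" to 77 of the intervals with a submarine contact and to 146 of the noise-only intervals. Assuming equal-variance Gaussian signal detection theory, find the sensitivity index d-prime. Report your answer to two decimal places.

H = 77/200 = 0.3850
FA = 146/200 = 0.7300
z(H) = z(0.3850) = -0.292
z(FA) = z(0.7300) = 0.613
d' = z(H) − z(FA) = -0.292 − 0.613 = -0.905

d-prime = -0.91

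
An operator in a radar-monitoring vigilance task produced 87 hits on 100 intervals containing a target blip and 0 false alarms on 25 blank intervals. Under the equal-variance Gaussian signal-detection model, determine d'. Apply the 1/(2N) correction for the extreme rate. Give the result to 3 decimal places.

d' = 3.180

The false-alarm rate is 0/25 = 0, so apply the 1/(2N) correction: FA → 1/(2·25) = 0.02000.
z(H) = z(0.87000) = 1.1264
z(FA) = z(0.02000) = -2.0537
d' = 1.1264 − (-2.0537) = 3.1801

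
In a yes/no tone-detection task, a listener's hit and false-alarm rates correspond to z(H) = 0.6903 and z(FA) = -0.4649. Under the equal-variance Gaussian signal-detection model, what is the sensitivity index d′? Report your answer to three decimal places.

d′ = 1.155

d' = z(H) − z(FA) = 0.6903 − (-0.4649) = 1.1552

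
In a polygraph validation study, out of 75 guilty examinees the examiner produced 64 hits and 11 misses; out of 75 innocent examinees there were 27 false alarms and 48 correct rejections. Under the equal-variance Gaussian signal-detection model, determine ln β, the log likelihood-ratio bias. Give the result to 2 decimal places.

ln β = -0.49

H = 64/75 = 0.8533
FA = 27/75 = 0.3600
z(H) = z(0.8533) = 1.051
z(FA) = z(0.3600) = -0.358
ln β = −½·[z(H)² − z(FA)²] = −0.5 × (1.105 − 0.128) = -0.4885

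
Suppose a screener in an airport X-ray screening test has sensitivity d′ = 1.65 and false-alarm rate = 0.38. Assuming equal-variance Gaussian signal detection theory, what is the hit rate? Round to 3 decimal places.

hit rate = 0.911

z(false-alarm rate) = z(0.38) = -0.3055
z(H) = z(FA) + d' = -0.3055 + 1.65 = 1.3445
hit rate = Φ(1.3445) = 0.9106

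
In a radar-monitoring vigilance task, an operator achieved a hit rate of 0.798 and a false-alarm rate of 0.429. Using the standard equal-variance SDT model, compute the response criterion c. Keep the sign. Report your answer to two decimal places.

c = -0.33

z(H) = z(0.798) = 0.8345
z(FA) = z(0.429) = -0.1789
c = −½·[z(H) + z(FA)] = −0.5 × (0.8345 + (-0.1789)) = -0.3278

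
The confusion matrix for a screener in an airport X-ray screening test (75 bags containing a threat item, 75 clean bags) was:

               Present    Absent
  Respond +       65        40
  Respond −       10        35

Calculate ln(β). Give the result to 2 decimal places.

ln β = -0.61

H = 65/75 = 0.8667
FA = 40/75 = 0.5333
z(0.8667) = 1.111, z(0.5333) = 0.084
ln β = −½·[z(H)² − z(FA)²] = −0.5 × (1.234 − 0.007) = -0.6135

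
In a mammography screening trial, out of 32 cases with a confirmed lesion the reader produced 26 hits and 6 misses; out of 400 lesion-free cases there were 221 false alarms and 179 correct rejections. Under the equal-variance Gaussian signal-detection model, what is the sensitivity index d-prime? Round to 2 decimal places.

d-prime = 0.76

H = 26/32 = 0.8125
FA = 221/400 = 0.5525
z(H) = z(0.8125) = 0.8871
z(FA) = z(0.5525) = 0.1320
d' = z(H) − z(FA) = 0.8871 − 0.1320 = 0.7551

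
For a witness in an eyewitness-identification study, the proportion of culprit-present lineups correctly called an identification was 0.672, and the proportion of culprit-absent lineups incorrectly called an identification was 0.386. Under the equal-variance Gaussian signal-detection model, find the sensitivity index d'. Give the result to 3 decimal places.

Φ⁻¹(H) = Φ⁻¹(0.672) = 0.4454
Φ⁻¹(FA) = Φ⁻¹(0.386) = -0.2898
d' = z(H) − z(FA) = 0.4454 − (-0.2898) = 0.7352

d' = 0.735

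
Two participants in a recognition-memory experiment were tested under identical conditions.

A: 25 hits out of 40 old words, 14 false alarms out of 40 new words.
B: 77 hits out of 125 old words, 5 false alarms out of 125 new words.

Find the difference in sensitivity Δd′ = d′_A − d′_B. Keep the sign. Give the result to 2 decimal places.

A: z(0.6250) = 0.319, z(0.3500) = -0.385, d' = 0.704
B: z(0.6160) = 0.295, z(0.0400) = -1.751, d' = 2.046
Δd' = d'_A − d'_B = 0.704 − 2.046 = -1.342
B has the higher sensitivity.

Δd′ = -1.34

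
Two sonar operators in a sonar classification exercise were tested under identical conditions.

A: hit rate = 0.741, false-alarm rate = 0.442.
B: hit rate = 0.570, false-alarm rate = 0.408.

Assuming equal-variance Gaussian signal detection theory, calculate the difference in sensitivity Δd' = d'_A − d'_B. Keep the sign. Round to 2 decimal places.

Δd' = 0.38

A: z(0.741) = 0.646, z(0.442) = -0.146, d' = 0.792
B: z(0.570) = 0.176, z(0.408) = -0.233, d' = 0.409
Δd' = d'_A − d'_B = 0.792 − 0.409 = 0.383
A has the higher sensitivity.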